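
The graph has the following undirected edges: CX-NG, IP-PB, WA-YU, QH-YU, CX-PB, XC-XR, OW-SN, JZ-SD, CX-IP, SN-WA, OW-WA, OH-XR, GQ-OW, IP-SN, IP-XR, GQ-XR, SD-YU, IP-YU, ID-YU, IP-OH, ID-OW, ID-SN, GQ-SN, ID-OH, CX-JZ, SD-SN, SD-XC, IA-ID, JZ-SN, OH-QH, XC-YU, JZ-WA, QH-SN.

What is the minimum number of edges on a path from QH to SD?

Level 0: QH
Level 1: OH, SN, YU
Level 2: GQ, ID, IP, JZ, OW, SD, WA, XC, XR
Level 3: CX, IA, PB
Level 4: NG
SD first appears at level 2.

2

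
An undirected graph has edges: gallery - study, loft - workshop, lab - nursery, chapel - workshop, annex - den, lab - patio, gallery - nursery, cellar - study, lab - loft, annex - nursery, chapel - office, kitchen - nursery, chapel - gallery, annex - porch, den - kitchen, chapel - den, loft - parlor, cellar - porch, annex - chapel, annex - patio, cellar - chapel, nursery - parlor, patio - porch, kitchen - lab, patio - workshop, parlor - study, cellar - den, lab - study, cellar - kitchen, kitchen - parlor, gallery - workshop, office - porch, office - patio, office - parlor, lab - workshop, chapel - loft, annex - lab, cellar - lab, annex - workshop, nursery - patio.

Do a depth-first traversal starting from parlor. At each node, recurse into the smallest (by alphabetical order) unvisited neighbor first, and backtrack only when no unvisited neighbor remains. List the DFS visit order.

Visit parlor
parlor → kitchen
kitchen → cellar
cellar → chapel
chapel → annex
annex → den
annex → lab
lab → loft
loft → workshop
workshop → gallery
gallery → nursery
nursery → patio
patio → office
office → porch
gallery → study

parlor -> kitchen -> cellar -> chapel -> annex -> den -> lab -> loft -> workshop -> gallery -> nursery -> patio -> office -> porch -> study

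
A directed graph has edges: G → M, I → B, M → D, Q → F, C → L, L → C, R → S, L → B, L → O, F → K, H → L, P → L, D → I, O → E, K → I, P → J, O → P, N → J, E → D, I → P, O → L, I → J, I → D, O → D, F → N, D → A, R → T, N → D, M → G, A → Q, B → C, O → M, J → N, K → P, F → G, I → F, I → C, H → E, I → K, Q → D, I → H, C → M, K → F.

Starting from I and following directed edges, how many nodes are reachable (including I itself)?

17

BFS from I visits: I, P, K, J, H, F, D, C, B, L, N, E, G, A, M, O, Q
Reachable nodes: 17 of 20 total.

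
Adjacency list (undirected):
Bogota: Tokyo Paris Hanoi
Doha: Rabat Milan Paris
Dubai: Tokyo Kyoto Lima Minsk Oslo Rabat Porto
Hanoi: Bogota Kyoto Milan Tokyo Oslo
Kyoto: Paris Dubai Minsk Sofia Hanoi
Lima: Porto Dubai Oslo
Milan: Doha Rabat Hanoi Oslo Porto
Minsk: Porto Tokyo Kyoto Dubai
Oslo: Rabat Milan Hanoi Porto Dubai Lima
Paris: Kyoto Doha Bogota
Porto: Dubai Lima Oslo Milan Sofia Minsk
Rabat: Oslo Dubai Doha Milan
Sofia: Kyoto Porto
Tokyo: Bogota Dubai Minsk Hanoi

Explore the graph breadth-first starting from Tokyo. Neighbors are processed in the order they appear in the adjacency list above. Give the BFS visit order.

Tokyo, Bogota, Dubai, Minsk, Hanoi, Paris, Kyoto, Lima, Oslo, Rabat, Porto, Milan, Doha, Sofia

Visit Tokyo; enqueue Bogota, Dubai, Minsk, Hanoi → queue [Bogota, Dubai, Minsk, Hanoi]
Visit Bogota; enqueue Paris → queue [Dubai, Minsk, Hanoi, Paris]
Visit Dubai; enqueue Kyoto, Lima, Oslo, Rabat, Porto → queue [Minsk, Hanoi, Paris, Kyoto, Lima, Oslo, Rabat, Porto]
Visit Minsk → queue [Hanoi, Paris, Kyoto, Lima, Oslo, Rabat, Porto]
Visit Hanoi; enqueue Milan → queue [Paris, Kyoto, Lima, Oslo, Rabat, Porto, Milan]
Visit Paris; enqueue Doha → queue [Kyoto, Lima, Oslo, Rabat, Porto, Milan, Doha]
Visit Kyoto; enqueue Sofia → queue [Lima, Oslo, Rabat, Porto, Milan, Doha, Sofia]
Visit Lima → queue [Oslo, Rabat, Porto, Milan, Doha, Sofia]
Visit Oslo → queue [Rabat, Porto, Milan, Doha, Sofia]
Visit Rabat → queue [Porto, Milan, Doha, Sofia]
Visit Porto → queue [Milan, Doha, Sofia]
Visit Milan → queue [Doha, Sofia]
Visit Doha → queue [Sofia]
Visit Sofia → queue []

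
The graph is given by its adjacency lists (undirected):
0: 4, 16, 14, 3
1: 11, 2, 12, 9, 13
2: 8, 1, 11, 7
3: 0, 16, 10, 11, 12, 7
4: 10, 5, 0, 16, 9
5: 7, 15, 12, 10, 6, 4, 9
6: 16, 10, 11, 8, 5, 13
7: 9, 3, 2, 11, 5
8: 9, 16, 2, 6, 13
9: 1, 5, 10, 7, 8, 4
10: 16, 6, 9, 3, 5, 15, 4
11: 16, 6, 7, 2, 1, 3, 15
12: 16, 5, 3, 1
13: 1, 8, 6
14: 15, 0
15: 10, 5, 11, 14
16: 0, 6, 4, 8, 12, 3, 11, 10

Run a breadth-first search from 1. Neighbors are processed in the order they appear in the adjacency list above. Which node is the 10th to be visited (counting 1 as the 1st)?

3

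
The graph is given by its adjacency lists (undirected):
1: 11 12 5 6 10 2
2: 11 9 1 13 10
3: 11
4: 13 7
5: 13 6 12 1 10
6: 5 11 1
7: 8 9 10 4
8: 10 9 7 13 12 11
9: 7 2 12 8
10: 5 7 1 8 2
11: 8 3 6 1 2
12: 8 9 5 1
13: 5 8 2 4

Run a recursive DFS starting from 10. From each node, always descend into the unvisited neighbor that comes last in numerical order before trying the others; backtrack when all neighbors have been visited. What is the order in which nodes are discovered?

Visit 10
10 → 8
8 → 13
13 → 5
5 → 12
12 → 9
9 → 7
7 → 4
9 → 2
2 → 11
11 → 6
6 → 1
11 → 3

10 → 8 → 13 → 5 → 12 → 9 → 7 → 4 → 2 → 11 → 6 → 1 → 3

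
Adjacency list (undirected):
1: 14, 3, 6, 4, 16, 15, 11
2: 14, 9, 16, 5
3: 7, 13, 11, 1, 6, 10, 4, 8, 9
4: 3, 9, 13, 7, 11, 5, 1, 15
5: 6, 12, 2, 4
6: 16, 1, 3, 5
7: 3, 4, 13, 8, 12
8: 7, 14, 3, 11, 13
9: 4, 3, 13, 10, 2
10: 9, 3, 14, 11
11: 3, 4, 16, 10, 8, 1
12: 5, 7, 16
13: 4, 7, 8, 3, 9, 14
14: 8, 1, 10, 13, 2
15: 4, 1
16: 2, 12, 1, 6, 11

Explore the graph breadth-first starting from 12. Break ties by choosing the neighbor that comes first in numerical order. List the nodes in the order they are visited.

12 -> 5 -> 7 -> 16 -> 2 -> 4 -> 6 -> 3 -> 8 -> 13 -> 1 -> 11 -> 9 -> 14 -> 15 -> 10

Visit 12; enqueue 5, 7, 16 → queue [5, 7, 16]
Visit 5; enqueue 2, 4, 6 → queue [7, 16, 2, 4, 6]
Visit 7; enqueue 3, 8, 13 → queue [16, 2, 4, 6, 3, 8, 13]
Visit 16; enqueue 1, 11 → queue [2, 4, 6, 3, 8, 13, 1, 11]
Visit 2; enqueue 9, 14 → queue [4, 6, 3, 8, 13, 1, 11, 9, 14]
Visit 4; enqueue 15 → queue [6, 3, 8, 13, 1, 11, 9, 14, 15]
Visit 6 → queue [3, 8, 13, 1, 11, 9, 14, 15]
Visit 3; enqueue 10 → queue [8, 13, 1, 11, 9, 14, 15, 10]
Visit 8 → queue [13, 1, 11, 9, 14, 15, 10]
Visit 13 → queue [1, 11, 9, 14, 15, 10]
Visit 1 → queue [11, 9, 14, 15, 10]
Visit 11 → queue [9, 14, 15, 10]
Visit 9 → queue [14, 15, 10]
Visit 14 → queue [15, 10]
Visit 15 → queue [10]
Visit 10 → queue []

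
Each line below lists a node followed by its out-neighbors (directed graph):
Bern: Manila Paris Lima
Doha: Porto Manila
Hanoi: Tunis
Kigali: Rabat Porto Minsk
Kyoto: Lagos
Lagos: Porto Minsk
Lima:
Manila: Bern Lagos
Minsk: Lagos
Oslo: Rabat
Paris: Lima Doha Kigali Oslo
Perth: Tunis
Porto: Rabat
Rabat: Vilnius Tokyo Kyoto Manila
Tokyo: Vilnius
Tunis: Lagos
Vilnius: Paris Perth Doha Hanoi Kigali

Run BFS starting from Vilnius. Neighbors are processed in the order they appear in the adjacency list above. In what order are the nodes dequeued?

Vilnius, Paris, Perth, Doha, Hanoi, Kigali, Lima, Oslo, Tunis, Porto, Manila, Rabat, Minsk, Lagos, Bern, Tokyo, Kyoto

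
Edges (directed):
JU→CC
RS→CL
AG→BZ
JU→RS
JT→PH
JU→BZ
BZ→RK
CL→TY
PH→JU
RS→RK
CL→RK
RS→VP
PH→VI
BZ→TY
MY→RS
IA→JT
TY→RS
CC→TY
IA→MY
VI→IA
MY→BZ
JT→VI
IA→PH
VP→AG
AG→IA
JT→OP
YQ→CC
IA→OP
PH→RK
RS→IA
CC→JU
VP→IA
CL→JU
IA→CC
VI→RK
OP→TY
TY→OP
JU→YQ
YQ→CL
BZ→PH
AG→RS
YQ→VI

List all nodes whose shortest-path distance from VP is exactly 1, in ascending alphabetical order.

AG, IA

Level 0: VP
Level 1: AG, IA
Level 2: BZ, CC, JT, MY, OP, PH, RS
Level 3: CL, JU, RK, TY, VI
Level 4: YQ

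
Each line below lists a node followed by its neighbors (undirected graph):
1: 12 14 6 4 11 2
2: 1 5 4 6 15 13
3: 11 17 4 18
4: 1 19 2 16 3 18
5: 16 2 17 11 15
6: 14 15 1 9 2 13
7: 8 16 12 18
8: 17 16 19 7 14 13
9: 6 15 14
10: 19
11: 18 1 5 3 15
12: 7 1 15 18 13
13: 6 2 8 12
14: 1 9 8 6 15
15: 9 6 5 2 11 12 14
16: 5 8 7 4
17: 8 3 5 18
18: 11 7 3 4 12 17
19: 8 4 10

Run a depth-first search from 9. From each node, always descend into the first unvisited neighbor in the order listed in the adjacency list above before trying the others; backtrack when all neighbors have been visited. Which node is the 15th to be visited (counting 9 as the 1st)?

2

Visit 9
9 → 6
6 → 14
14 → 1
1 → 12
12 → 7
7 → 8
8 → 17
17 → 3
3 → 11
11 → 18
18 → 4
4 → 19
19 → 10
4 → 2
2 → 5
5 → 16
5 → 15
2 → 13

Visit order: 9, 6, 14, 1, 12, 7, 8, 17, 3, 11, 18, 4, 19, 10, 2, 5, 16, 15, 13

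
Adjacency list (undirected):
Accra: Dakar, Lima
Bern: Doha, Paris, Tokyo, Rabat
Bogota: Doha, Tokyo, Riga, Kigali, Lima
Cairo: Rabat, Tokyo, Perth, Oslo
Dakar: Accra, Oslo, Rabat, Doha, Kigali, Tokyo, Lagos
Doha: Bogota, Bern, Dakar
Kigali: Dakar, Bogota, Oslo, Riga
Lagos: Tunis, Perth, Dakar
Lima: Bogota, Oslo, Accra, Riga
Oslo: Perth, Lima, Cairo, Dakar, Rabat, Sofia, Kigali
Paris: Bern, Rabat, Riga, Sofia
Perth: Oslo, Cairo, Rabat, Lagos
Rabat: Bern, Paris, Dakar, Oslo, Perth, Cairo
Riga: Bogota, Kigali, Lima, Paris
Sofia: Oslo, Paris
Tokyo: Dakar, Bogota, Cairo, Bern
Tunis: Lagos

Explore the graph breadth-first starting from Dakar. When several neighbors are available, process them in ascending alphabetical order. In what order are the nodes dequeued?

Dakar, Accra, Doha, Kigali, Lagos, Oslo, Rabat, Tokyo, Lima, Bern, Bogota, Riga, Perth, Tunis, Cairo, Sofia, Paris

Visit Dakar; enqueue Accra, Doha, Kigali, Lagos, Oslo, Rabat, Tokyo → queue [Accra, Doha, Kigali, Lagos, Oslo, Rabat, Tokyo]
Visit Accra; enqueue Lima → queue [Doha, Kigali, Lagos, Oslo, Rabat, Tokyo, Lima]
Visit Doha; enqueue Bern, Bogota → queue [Kigali, Lagos, Oslo, Rabat, Tokyo, Lima, Bern, Bogota]
Visit Kigali; enqueue Riga → queue [Lagos, Oslo, Rabat, Tokyo, Lima, Bern, Bogota, Riga]
Visit Lagos; enqueue Perth, Tunis → queue [Oslo, Rabat, Tokyo, Lima, Bern, Bogota, Riga, Perth, Tunis]
Visit Oslo; enqueue Cairo, Sofia → queue [Rabat, Tokyo, Lima, Bern, Bogota, Riga, Perth, Tunis, Cairo, Sofia]
Visit Rabat; enqueue Paris → queue [Tokyo, Lima, Bern, Bogota, Riga, Perth, Tunis, Cairo, Sofia, Paris]
Visit Tokyo → queue [Lima, Bern, Bogota, Riga, Perth, Tunis, Cairo, Sofia, Paris]
Visit Lima → queue [Bern, Bogota, Riga, Perth, Tunis, Cairo, Sofia, Paris]
Visit Bern → queue [Bogota, Riga, Perth, Tunis, Cairo, Sofia, Paris]
Visit Bogota → queue [Riga, Perth, Tunis, Cairo, Sofia, Paris]
Visit Riga → queue [Perth, Tunis, Cairo, Sofia, Paris]
Visit Perth → queue [Tunis, Cairo, Sofia, Paris]
Visit Tunis → queue [Cairo, Sofia, Paris]
Visit Cairo → queue [Sofia, Paris]
Visit Sofia → queue [Paris]
Visit Paris → queue []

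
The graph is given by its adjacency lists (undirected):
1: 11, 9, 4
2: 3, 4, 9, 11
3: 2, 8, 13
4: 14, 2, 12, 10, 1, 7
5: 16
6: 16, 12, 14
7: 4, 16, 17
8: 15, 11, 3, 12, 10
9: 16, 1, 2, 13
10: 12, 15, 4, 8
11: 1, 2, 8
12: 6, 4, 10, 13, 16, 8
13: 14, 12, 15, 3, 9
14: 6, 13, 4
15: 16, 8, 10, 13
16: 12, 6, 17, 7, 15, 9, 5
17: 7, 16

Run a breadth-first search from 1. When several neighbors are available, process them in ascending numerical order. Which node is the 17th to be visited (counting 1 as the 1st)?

5

Visit 1; enqueue 4, 9, 11 → queue [4, 9, 11]
Visit 4; enqueue 2, 7, 10, 12, 14 → queue [9, 11, 2, 7, 10, 12, 14]
Visit 9; enqueue 13, 16 → queue [11, 2, 7, 10, 12, 14, 13, 16]
Visit 11; enqueue 8 → queue [2, 7, 10, 12, 14, 13, 16, 8]
Visit 2; enqueue 3 → queue [7, 10, 12, 14, 13, 16, 8, 3]
Visit 7; enqueue 17 → queue [10, 12, 14, 13, 16, 8, 3, 17]
Visit 10; enqueue 15 → queue [12, 14, 13, 16, 8, 3, 17, 15]
Visit 12; enqueue 6 → queue [14, 13, 16, 8, 3, 17, 15, 6]
Visit 14 → queue [13, 16, 8, 3, 17, 15, 6]
Visit 13 → queue [16, 8, 3, 17, 15, 6]
Visit 16; enqueue 5 → queue [8, 3, 17, 15, 6, 5]
Visit 8 → queue [3, 17, 15, 6, 5]
Visit 3 → queue [17, 15, 6, 5]
Visit 17 → queue [15, 6, 5]
Visit 15 → queue [6, 5]
Visit 6 → queue [5]
Visit 5 → queue []

Visit order: 1, 4, 9, 11, 2, 7, 10, 12, 14, 13, 16, 8, 3, 17, 15, 6, 5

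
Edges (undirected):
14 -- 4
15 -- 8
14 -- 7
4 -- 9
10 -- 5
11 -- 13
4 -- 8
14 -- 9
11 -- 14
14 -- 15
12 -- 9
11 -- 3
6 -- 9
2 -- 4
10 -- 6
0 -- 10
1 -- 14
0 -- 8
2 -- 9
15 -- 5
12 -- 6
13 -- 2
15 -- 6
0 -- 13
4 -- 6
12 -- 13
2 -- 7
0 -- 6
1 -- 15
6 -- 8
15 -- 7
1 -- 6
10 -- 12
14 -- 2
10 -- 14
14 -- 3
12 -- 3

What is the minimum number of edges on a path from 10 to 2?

2

Level 0: 10
Level 1: 0, 5, 6, 12, 14
Level 2: 1, 2, 3, 4, 7, 8, 9, 11, 13, 15
2 first appears at level 2.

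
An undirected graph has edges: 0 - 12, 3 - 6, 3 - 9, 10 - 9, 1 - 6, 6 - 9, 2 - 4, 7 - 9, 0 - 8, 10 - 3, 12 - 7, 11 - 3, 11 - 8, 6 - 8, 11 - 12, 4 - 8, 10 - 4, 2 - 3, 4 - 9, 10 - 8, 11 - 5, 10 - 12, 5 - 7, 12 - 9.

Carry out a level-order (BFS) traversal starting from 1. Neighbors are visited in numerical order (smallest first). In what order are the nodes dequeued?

1 → 6 → 3 → 8 → 9 → 2 → 10 → 11 → 0 → 4 → 7 → 12 → 5

Visit 1; enqueue 6 → queue [6]
Visit 6; enqueue 3, 8, 9 → queue [3, 8, 9]
Visit 3; enqueue 2, 10, 11 → queue [8, 9, 2, 10, 11]
Visit 8; enqueue 0, 4 → queue [9, 2, 10, 11, 0, 4]
Visit 9; enqueue 7, 12 → queue [2, 10, 11, 0, 4, 7, 12]
Visit 2 → queue [10, 11, 0, 4, 7, 12]
Visit 10 → queue [11, 0, 4, 7, 12]
Visit 11; enqueue 5 → queue [0, 4, 7, 12, 5]
Visit 0 → queue [4, 7, 12, 5]
Visit 4 → queue [7, 12, 5]
Visit 7 → queue [12, 5]
Visit 12 → queue [5]
Visit 5 → queue []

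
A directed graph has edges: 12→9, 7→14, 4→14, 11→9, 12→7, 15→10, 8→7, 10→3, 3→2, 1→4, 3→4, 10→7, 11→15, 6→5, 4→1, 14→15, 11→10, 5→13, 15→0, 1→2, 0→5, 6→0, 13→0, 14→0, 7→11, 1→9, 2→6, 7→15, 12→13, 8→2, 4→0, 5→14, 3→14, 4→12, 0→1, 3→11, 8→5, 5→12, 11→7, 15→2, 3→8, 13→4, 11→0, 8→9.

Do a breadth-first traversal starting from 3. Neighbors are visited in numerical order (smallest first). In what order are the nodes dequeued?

Visit 3; enqueue 2, 4, 8, 11, 14 → queue [2, 4, 8, 11, 14]
Visit 2; enqueue 6 → queue [4, 8, 11, 14, 6]
Visit 4; enqueue 0, 1, 12 → queue [8, 11, 14, 6, 0, 1, 12]
Visit 8; enqueue 5, 7, 9 → queue [11, 14, 6, 0, 1, 12, 5, 7, 9]
Visit 11; enqueue 10, 15 → queue [14, 6, 0, 1, 12, 5, 7, 9, 10, 15]
Visit 14 → queue [6, 0, 1, 12, 5, 7, 9, 10, 15]
Visit 6 → queue [0, 1, 12, 5, 7, 9, 10, 15]
Visit 0 → queue [1, 12, 5, 7, 9, 10, 15]
Visit 1 → queue [12, 5, 7, 9, 10, 15]
Visit 12; enqueue 13 → queue [5, 7, 9, 10, 15, 13]
Visit 5 → queue [7, 9, 10, 15, 13]
Visit 7 → queue [9, 10, 15, 13]
Visit 9 → queue [10, 15, 13]
Visit 10 → queue [15, 13]
Visit 15 → queue [13]
Visit 13 → queue []

3, 2, 4, 8, 11, 14, 6, 0, 1, 12, 5, 7, 9, 10, 15, 13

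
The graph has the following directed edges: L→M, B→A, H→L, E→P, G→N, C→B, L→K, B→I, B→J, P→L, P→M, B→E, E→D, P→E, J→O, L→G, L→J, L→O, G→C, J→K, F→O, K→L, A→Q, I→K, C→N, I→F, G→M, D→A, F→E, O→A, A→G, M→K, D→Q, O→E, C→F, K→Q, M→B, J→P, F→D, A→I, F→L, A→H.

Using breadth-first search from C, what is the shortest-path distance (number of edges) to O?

2

Level 0: C
Level 1: B, F, N
Level 2: A, D, E, I, J, L, O
Level 3: G, H, K, M, P, Q
O first appears at level 2.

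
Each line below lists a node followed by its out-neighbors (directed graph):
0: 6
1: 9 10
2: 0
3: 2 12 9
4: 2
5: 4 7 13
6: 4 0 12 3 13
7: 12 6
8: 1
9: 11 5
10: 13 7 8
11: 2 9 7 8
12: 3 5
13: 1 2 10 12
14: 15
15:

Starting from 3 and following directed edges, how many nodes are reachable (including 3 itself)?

BFS from 3 visits: 3, 12, 9, 2, 5, 11, 0, 13, 7, 4, 8, 6, 10, 1
Reachable nodes: 14 of 16 total.

14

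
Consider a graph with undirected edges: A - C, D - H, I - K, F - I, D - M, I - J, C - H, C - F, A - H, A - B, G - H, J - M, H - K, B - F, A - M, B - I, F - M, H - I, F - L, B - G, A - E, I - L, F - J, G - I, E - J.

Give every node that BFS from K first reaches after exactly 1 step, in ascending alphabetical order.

Level 0: K
Level 1: H, I
Level 2: A, B, C, D, F, G, J, L
Level 3: E, M

H, I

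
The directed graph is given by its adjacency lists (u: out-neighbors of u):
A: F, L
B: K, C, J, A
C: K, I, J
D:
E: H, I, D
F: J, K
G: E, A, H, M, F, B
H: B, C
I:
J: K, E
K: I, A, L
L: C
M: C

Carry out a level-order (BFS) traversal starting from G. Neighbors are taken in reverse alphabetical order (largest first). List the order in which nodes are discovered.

Visit G; enqueue M, H, F, E, B, A → queue [M, H, F, E, B, A]
Visit M; enqueue C → queue [H, F, E, B, A, C]
Visit H → queue [F, E, B, A, C]
Visit F; enqueue K, J → queue [E, B, A, C, K, J]
Visit E; enqueue I, D → queue [B, A, C, K, J, I, D]
Visit B → queue [A, C, K, J, I, D]
Visit A; enqueue L → queue [C, K, J, I, D, L]
Visit C → queue [K, J, I, D, L]
Visit K → queue [J, I, D, L]
Visit J → queue [I, D, L]
Visit I → queue [D, L]
Visit D → queue [L]
Visit L → queue []

G → M → H → F → E → B → A → C → K → J → I → D → L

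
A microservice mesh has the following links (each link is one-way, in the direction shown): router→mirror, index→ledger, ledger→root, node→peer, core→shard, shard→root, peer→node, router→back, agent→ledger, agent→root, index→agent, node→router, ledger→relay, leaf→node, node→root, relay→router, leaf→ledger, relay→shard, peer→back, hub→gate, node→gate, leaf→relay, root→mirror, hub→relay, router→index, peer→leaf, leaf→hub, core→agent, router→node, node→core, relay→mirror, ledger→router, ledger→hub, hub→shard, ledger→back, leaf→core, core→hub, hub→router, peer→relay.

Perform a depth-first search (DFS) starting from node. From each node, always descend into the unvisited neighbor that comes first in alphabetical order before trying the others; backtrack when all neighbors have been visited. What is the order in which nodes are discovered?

Visit node
node → core
core → agent
agent → ledger
ledger → back
ledger → hub
hub → gate
hub → relay
relay → mirror
relay → router
router → index
relay → shard
shard → root
node → peer
peer → leaf

node -> core -> agent -> ledger -> back -> hub -> gate -> relay -> mirror -> router -> index -> shard -> root -> peer -> leaf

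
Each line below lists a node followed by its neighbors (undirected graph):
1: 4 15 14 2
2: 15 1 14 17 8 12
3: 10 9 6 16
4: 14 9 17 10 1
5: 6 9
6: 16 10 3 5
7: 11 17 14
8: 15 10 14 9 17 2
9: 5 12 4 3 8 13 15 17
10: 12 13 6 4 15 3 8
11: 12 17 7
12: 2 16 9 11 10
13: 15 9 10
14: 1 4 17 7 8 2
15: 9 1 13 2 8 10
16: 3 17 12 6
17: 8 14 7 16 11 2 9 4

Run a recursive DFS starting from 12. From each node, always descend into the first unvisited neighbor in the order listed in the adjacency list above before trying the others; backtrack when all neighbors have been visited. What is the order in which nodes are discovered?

12, 2, 15, 9, 5, 6, 16, 3, 10, 13, 4, 14, 1, 17, 8, 7, 11

Visit 12
12 → 2
2 → 15
15 → 9
9 → 5
5 → 6
6 → 16
16 → 3
3 → 10
10 → 13
10 → 4
4 → 14
14 → 1
14 → 17
17 → 8
17 → 7
7 → 11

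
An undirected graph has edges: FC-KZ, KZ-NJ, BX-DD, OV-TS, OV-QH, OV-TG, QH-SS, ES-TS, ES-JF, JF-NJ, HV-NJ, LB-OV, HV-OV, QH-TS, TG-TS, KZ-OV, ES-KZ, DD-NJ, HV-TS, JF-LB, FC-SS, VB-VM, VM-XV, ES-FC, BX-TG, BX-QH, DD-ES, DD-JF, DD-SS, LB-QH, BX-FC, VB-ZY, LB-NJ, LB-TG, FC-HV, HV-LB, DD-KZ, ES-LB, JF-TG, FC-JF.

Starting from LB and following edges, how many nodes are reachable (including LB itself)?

BFS from LB visits: LB, TG, QH, OV, NJ, JF, HV, ES, TS, BX, SS, KZ, DD, FC
Reachable nodes: 14 of 18 total.

14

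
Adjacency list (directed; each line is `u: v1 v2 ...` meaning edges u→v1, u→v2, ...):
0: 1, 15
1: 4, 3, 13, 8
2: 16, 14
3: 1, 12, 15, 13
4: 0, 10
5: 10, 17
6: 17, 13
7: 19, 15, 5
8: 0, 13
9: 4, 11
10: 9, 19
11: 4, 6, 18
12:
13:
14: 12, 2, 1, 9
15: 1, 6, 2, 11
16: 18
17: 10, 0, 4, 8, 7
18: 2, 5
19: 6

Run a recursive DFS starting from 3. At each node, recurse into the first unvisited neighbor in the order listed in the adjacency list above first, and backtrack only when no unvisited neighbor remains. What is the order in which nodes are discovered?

Visit 3
3 → 1
1 → 4
4 → 0
0 → 15
15 → 6
6 → 17
17 → 10
10 → 9
9 → 11
11 → 18
18 → 2
2 → 16
2 → 14
14 → 12
18 → 5
10 → 19
17 → 8
8 → 13
17 → 7

3, 1, 4, 0, 15, 6, 17, 10, 9, 11, 18, 2, 16, 14, 12, 5, 19, 8, 13, 7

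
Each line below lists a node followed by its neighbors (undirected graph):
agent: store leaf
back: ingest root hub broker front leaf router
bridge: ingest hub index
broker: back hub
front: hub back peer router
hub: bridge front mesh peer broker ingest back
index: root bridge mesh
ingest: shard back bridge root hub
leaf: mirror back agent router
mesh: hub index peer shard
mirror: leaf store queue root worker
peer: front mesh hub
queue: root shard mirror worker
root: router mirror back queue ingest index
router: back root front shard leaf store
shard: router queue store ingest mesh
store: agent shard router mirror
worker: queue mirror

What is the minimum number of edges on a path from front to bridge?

Level 0: front
Level 1: back, hub, peer, router
Level 2: bridge, broker, ingest, leaf, mesh, root, shard, store
Level 3: agent, index, mirror, queue
Level 4: worker
bridge first appears at level 2.

2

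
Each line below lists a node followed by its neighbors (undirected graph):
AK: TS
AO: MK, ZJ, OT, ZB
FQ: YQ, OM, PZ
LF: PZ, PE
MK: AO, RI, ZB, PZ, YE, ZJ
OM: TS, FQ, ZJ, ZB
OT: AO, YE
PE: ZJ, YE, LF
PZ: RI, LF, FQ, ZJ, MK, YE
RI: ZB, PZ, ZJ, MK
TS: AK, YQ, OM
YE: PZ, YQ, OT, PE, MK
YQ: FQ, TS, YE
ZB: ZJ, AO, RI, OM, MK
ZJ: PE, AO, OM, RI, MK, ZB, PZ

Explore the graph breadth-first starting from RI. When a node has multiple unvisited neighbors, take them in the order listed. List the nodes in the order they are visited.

RI ZB PZ ZJ MK AO OM LF FQ YE PE OT TS YQ AK

Visit RI; enqueue ZB, PZ, ZJ, MK → queue [ZB, PZ, ZJ, MK]
Visit ZB; enqueue AO, OM → queue [PZ, ZJ, MK, AO, OM]
Visit PZ; enqueue LF, FQ, YE → queue [ZJ, MK, AO, OM, LF, FQ, YE]
Visit ZJ; enqueue PE → queue [MK, AO, OM, LF, FQ, YE, PE]
Visit MK → queue [AO, OM, LF, FQ, YE, PE]
Visit AO; enqueue OT → queue [OM, LF, FQ, YE, PE, OT]
Visit OM; enqueue TS → queue [LF, FQ, YE, PE, OT, TS]
Visit LF → queue [FQ, YE, PE, OT, TS]
Visit FQ; enqueue YQ → queue [YE, PE, OT, TS, YQ]
Visit YE → queue [PE, OT, TS, YQ]
Visit PE → queue [OT, TS, YQ]
Visit OT → queue [TS, YQ]
Visit TS; enqueue AK → queue [YQ, AK]
Visit YQ → queue [AK]
Visit AK → queue []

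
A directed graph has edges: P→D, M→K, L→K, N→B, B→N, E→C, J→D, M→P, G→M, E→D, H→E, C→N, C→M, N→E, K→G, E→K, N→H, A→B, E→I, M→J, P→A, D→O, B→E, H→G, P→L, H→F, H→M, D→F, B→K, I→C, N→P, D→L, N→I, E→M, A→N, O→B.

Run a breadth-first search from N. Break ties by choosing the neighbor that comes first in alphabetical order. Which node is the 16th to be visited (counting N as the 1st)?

J

Visit N; enqueue B, E, H, I, P → queue [B, E, H, I, P]
Visit B; enqueue K → queue [E, H, I, P, K]
Visit E; enqueue C, D, M → queue [H, I, P, K, C, D, M]
Visit H; enqueue F, G → queue [I, P, K, C, D, M, F, G]
Visit I → queue [P, K, C, D, M, F, G]
Visit P; enqueue A, L → queue [K, C, D, M, F, G, A, L]
Visit K → queue [C, D, M, F, G, A, L]
Visit C → queue [D, M, F, G, A, L]
Visit D; enqueue O → queue [M, F, G, A, L, O]
Visit M; enqueue J → queue [F, G, A, L, O, J]
Visit F → queue [G, A, L, O, J]
Visit G → queue [A, L, O, J]
Visit A → queue [L, O, J]
Visit L → queue [O, J]
Visit O → queue [J]
Visit J → queue []

Visit order: N, B, E, H, I, P, K, C, D, M, F, G, A, L, O, J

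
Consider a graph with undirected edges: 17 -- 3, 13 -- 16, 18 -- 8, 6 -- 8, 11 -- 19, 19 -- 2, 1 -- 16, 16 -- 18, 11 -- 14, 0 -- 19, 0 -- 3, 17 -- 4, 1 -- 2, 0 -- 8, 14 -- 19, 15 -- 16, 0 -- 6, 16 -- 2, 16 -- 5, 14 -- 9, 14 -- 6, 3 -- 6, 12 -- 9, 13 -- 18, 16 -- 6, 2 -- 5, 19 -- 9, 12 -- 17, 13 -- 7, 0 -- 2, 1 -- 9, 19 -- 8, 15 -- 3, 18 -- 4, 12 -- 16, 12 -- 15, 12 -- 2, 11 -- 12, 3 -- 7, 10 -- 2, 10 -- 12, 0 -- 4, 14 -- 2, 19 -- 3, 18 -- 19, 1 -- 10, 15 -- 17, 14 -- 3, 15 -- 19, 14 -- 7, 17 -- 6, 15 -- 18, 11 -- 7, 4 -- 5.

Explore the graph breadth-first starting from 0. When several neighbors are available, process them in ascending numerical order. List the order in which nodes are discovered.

0, 2, 3, 4, 6, 8, 19, 1, 5, 10, 12, 14, 16, 7, 15, 17, 18, 9, 11, 13

Visit 0; enqueue 2, 3, 4, 6, 8, 19 → queue [2, 3, 4, 6, 8, 19]
Visit 2; enqueue 1, 5, 10, 12, 14, 16 → queue [3, 4, 6, 8, 19, 1, 5, 10, 12, 14, 16]
Visit 3; enqueue 7, 15, 17 → queue [4, 6, 8, 19, 1, 5, 10, 12, 14, 16, 7, 15, 17]
Visit 4; enqueue 18 → queue [6, 8, 19, 1, 5, 10, 12, 14, 16, 7, 15, 17, 18]
Visit 6 → queue [8, 19, 1, 5, 10, 12, 14, 16, 7, 15, 17, 18]
Visit 8 → queue [19, 1, 5, 10, 12, 14, 16, 7, 15, 17, 18]
Visit 19; enqueue 9, 11 → queue [1, 5, 10, 12, 14, 16, 7, 15, 17, 18, 9, 11]
Visit 1 → queue [5, 10, 12, 14, 16, 7, 15, 17, 18, 9, 11]
Visit 5 → queue [10, 12, 14, 16, 7, 15, 17, 18, 9, 11]
Visit 10 → queue [12, 14, 16, 7, 15, 17, 18, 9, 11]
Visit 12 → queue [14, 16, 7, 15, 17, 18, 9, 11]
Visit 14 → queue [16, 7, 15, 17, 18, 9, 11]
Visit 16; enqueue 13 → queue [7, 15, 17, 18, 9, 11, 13]
Visit 7 → queue [15, 17, 18, 9, 11, 13]
Visit 15 → queue [17, 18, 9, 11, 13]
Visit 17 → queue [18, 9, 11, 13]
Visit 18 → queue [9, 11, 13]
Visit 9 → queue [11, 13]
Visit 11 → queue [13]
Visit 13 → queue []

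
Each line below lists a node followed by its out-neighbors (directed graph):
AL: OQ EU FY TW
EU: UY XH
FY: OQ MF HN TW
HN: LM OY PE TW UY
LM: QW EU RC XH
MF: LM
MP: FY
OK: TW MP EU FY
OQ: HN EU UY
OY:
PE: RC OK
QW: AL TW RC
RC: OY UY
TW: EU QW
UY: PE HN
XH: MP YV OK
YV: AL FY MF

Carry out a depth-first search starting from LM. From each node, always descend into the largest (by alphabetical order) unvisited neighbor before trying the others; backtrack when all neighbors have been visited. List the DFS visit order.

LM -> XH -> YV -> MF -> FY -> TW -> QW -> RC -> UY -> PE -> OK -> MP -> EU -> HN -> OY -> AL -> OQ

Visit LM
LM → XH
XH → YV
YV → MF
YV → FY
FY → TW
TW → QW
QW → RC
RC → UY
UY → PE
PE → OK
OK → MP
OK → EU
UY → HN
HN → OY
QW → AL
AL → OQ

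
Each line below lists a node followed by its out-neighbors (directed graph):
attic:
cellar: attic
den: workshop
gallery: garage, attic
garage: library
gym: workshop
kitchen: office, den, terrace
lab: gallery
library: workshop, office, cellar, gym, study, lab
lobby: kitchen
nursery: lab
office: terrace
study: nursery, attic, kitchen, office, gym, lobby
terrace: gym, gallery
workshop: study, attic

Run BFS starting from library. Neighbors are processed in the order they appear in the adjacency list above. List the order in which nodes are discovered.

library → workshop → office → cellar → gym → study → lab → attic → terrace → nursery → kitchen → lobby → gallery → den → garage

Visit library; enqueue workshop, office, cellar, gym, study, lab → queue [workshop, office, cellar, gym, study, lab]
Visit workshop; enqueue attic → queue [office, cellar, gym, study, lab, attic]
Visit office; enqueue terrace → queue [cellar, gym, study, lab, attic, terrace]
Visit cellar → queue [gym, study, lab, attic, terrace]
Visit gym → queue [study, lab, attic, terrace]
Visit study; enqueue nursery, kitchen, lobby → queue [lab, attic, terrace, nursery, kitchen, lobby]
Visit lab; enqueue gallery → queue [attic, terrace, nursery, kitchen, lobby, gallery]
Visit attic → queue [terrace, nursery, kitchen, lobby, gallery]
Visit terrace → queue [nursery, kitchen, lobby, gallery]
Visit nursery → queue [kitchen, lobby, gallery]
Visit kitchen; enqueue den → queue [lobby, gallery, den]
Visit lobby → queue [gallery, den]
Visit gallery; enqueue garage → queue [den, garage]
Visit den → queue [garage]
Visit garage → queue []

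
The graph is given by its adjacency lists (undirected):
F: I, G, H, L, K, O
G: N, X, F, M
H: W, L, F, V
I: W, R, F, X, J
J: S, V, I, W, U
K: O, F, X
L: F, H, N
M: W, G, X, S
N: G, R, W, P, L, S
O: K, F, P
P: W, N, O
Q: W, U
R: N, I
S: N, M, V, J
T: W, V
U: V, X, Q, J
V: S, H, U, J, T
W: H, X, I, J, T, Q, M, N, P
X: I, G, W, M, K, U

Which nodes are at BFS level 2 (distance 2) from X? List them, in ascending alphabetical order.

F, H, J, N, O, P, Q, R, S, T, V

Level 0: X
Level 1: G, I, K, M, U, W
Level 2: F, H, J, N, O, P, Q, R, S, T, V
Level 3: L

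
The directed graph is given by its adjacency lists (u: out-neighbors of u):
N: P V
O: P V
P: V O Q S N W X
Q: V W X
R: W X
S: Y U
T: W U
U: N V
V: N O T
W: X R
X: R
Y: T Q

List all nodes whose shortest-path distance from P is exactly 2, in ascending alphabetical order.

Level 0: P
Level 1: N, O, Q, S, V, W, X
Level 2: R, T, U, Y

R, T, U, Y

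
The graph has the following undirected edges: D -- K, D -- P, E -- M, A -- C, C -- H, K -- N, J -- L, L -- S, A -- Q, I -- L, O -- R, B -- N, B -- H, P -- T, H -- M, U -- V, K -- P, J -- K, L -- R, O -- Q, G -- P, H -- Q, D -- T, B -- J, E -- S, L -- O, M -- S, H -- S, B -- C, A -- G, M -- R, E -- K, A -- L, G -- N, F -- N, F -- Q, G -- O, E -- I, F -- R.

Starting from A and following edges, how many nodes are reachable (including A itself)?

20

BFS from A visits: A, C, G, L, Q, B, H, N, O, P, I, J, R, S, F, M, K, D, T, E
Reachable nodes: 20 of 22 total.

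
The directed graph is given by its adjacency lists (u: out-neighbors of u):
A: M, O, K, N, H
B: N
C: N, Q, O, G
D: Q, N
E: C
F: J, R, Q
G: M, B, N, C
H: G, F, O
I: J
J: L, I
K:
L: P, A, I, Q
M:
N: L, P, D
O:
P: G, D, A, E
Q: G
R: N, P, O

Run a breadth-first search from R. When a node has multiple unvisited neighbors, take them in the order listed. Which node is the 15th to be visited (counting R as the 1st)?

K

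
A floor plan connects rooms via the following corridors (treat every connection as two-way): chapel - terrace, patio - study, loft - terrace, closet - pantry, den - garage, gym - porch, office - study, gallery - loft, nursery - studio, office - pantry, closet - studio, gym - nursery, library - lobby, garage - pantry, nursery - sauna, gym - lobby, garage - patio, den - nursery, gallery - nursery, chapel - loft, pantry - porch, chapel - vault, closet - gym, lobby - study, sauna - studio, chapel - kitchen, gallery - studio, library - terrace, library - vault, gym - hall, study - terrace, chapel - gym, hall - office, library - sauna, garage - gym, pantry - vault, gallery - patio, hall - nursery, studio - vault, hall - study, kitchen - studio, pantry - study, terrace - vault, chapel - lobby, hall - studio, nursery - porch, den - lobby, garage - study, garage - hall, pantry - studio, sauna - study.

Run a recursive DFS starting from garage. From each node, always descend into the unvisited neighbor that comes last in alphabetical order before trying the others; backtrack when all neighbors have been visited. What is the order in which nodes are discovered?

garage -> study -> terrace -> vault -> studio -> sauna -> nursery -> porch -> pantry -> office -> hall -> gym -> lobby -> library -> den -> chapel -> loft -> gallery -> patio -> kitchen -> closet

Visit garage
garage → study
study → terrace
terrace → vault
vault → studio
studio → sauna
sauna → nursery
nursery → porch
porch → pantry
pantry → office
office → hall
hall → gym
gym → lobby
lobby → library
lobby → den
lobby → chapel
chapel → loft
loft → gallery
gallery → patio
chapel → kitchen
gym → closet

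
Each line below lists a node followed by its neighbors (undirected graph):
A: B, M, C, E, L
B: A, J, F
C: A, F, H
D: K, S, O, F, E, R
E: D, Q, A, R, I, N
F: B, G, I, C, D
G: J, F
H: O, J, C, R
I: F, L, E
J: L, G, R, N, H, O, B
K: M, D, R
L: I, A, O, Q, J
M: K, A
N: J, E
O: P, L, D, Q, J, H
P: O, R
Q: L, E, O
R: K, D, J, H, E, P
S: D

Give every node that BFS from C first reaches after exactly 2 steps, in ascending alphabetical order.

Level 0: C
Level 1: A, F, H
Level 2: B, D, E, G, I, J, L, M, O, R
Level 3: K, N, P, Q, S

B, D, E, G, I, J, L, M, O, R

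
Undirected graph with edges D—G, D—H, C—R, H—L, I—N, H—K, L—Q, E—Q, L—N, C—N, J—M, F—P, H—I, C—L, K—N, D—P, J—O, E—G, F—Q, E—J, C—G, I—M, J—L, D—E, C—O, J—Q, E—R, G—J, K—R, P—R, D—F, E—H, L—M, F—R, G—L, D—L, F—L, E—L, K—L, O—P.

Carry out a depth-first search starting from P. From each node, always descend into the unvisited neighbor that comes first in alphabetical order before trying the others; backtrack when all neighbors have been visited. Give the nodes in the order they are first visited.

P, D, E, G, C, L, F, Q, J, M, I, H, K, N, R, O

Visit P
P → D
D → E
E → G
G → C
C → L
L → F
F → Q
Q → J
J → M
M → I
I → H
H → K
K → N
K → R
J → O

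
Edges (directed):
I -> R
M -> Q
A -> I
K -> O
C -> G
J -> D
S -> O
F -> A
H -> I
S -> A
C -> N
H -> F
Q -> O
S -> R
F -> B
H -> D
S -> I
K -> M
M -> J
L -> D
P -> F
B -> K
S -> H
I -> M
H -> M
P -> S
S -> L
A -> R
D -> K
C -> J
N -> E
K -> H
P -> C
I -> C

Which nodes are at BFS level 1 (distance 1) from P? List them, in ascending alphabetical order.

Level 0: P
Level 1: C, F, S
Level 2: A, B, G, H, I, J, L, N, O, R
Level 3: D, E, K, M
Level 4: Q

C, F, S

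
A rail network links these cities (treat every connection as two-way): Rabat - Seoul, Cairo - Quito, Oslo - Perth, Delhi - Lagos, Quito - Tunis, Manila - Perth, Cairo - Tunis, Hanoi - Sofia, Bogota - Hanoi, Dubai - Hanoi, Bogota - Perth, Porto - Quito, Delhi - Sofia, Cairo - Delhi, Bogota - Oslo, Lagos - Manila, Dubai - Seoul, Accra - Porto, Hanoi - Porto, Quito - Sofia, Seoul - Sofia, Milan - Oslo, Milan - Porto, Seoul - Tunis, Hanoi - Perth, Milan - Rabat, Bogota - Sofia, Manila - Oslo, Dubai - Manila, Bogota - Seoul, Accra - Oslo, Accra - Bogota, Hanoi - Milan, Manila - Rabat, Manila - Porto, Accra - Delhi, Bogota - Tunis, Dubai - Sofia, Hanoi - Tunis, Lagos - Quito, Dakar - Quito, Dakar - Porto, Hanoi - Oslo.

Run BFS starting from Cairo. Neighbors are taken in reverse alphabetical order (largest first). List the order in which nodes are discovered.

Visit Cairo; enqueue Tunis, Quito, Delhi → queue [Tunis, Quito, Delhi]
Visit Tunis; enqueue Seoul, Hanoi, Bogota → queue [Quito, Delhi, Seoul, Hanoi, Bogota]
Visit Quito; enqueue Sofia, Porto, Lagos, Dakar → queue [Delhi, Seoul, Hanoi, Bogota, Sofia, Porto, Lagos, Dakar]
Visit Delhi; enqueue Accra → queue [Seoul, Hanoi, Bogota, Sofia, Porto, Lagos, Dakar, Accra]
Visit Seoul; enqueue Rabat, Dubai → queue [Hanoi, Bogota, Sofia, Porto, Lagos, Dakar, Accra, Rabat, Dubai]
Visit Hanoi; enqueue Perth, Oslo, Milan → queue [Bogota, Sofia, Porto, Lagos, Dakar, Accra, Rabat, Dubai, Perth, Oslo, Milan]
Visit Bogota → queue [Sofia, Porto, Lagos, Dakar, Accra, Rabat, Dubai, Perth, Oslo, Milan]
Visit Sofia → queue [Porto, Lagos, Dakar, Accra, Rabat, Dubai, Perth, Oslo, Milan]
Visit Porto; enqueue Manila → queue [Lagos, Dakar, Accra, Rabat, Dubai, Perth, Oslo, Milan, Manila]
Visit Lagos → queue [Dakar, Accra, Rabat, Dubai, Perth, Oslo, Milan, Manila]
Visit Dakar → queue [Accra, Rabat, Dubai, Perth, Oslo, Milan, Manila]
Visit Accra → queue [Rabat, Dubai, Perth, Oslo, Milan, Manila]
Visit Rabat → queue [Dubai, Perth, Oslo, Milan, Manila]
Visit Dubai → queue [Perth, Oslo, Milan, Manila]
Visit Perth → queue [Oslo, Milan, Manila]
Visit Oslo → queue [Milan, Manila]
Visit Milan → queue [Manila]
Visit Manila → queue []

Cairo, Tunis, Quito, Delhi, Seoul, Hanoi, Bogota, Sofia, Porto, Lagos, Dakar, Accra, Rabat, Dubai, Perth, Oslo, Milan, Manila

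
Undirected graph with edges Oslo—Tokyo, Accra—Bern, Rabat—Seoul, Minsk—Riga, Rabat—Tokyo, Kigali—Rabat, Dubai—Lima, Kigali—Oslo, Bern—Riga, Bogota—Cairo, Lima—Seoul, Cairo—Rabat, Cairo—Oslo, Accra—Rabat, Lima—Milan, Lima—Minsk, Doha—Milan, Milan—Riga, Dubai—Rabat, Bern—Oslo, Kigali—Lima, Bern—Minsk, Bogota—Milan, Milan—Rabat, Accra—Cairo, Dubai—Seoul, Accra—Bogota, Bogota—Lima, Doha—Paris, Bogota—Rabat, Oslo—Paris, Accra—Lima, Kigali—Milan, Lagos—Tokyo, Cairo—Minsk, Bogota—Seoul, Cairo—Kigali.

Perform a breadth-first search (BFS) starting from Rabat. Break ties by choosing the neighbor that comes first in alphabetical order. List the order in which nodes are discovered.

Visit Rabat; enqueue Accra, Bogota, Cairo, Dubai, Kigali, Milan, Seoul, Tokyo → queue [Accra, Bogota, Cairo, Dubai, Kigali, Milan, Seoul, Tokyo]
Visit Accra; enqueue Bern, Lima → queue [Bogota, Cairo, Dubai, Kigali, Milan, Seoul, Tokyo, Bern, Lima]
Visit Bogota → queue [Cairo, Dubai, Kigali, Milan, Seoul, Tokyo, Bern, Lima]
Visit Cairo; enqueue Minsk, Oslo → queue [Dubai, Kigali, Milan, Seoul, Tokyo, Bern, Lima, Minsk, Oslo]
Visit Dubai → queue [Kigali, Milan, Seoul, Tokyo, Bern, Lima, Minsk, Oslo]
Visit Kigali → queue [Milan, Seoul, Tokyo, Bern, Lima, Minsk, Oslo]
Visit Milan; enqueue Doha, Riga → queue [Seoul, Tokyo, Bern, Lima, Minsk, Oslo, Doha, Riga]
Visit Seoul → queue [Tokyo, Bern, Lima, Minsk, Oslo, Doha, Riga]
Visit Tokyo; enqueue Lagos → queue [Bern, Lima, Minsk, Oslo, Doha, Riga, Lagos]
Visit Bern → queue [Lima, Minsk, Oslo, Doha, Riga, Lagos]
Visit Lima → queue [Minsk, Oslo, Doha, Riga, Lagos]
Visit Minsk → queue [Oslo, Doha, Riga, Lagos]
Visit Oslo; enqueue Paris → queue [Doha, Riga, Lagos, Paris]
Visit Doha → queue [Riga, Lagos, Paris]
Visit Riga → queue [Lagos, Paris]
Visit Lagos → queue [Paris]
Visit Paris → queue []

Rabat → Accra → Bogota → Cairo → Dubai → Kigali → Milan → Seoul → Tokyo → Bern → Lima → Minsk → Oslo → Doha → Riga → Lagos → Paris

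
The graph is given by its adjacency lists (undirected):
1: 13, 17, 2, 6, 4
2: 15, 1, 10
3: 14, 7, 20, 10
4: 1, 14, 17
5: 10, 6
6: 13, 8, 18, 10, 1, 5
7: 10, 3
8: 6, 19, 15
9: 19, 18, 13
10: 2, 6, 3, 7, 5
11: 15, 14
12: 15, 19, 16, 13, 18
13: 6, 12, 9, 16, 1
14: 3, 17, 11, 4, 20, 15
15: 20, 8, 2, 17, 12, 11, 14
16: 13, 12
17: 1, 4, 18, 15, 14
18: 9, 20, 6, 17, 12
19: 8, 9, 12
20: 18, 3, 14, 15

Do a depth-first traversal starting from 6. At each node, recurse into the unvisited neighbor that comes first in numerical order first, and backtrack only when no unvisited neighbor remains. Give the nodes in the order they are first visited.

Visit 6
6 → 1
1 → 2
2 → 10
10 → 3
3 → 7
3 → 14
14 → 4
4 → 17
17 → 15
15 → 8
8 → 19
19 → 9
9 → 13
13 → 12
12 → 16
12 → 18
18 → 20
15 → 11
10 → 5

6 1 2 10 3 7 14 4 17 15 8 19 9 13 12 16 18 20 11 5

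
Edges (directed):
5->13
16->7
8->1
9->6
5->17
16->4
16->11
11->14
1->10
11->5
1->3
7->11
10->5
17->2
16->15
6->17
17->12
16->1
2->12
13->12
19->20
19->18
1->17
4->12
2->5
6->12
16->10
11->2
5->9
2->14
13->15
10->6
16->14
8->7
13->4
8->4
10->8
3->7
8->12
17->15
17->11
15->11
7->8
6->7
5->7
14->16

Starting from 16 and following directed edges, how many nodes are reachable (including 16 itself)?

BFS from 16 visits: 16, 15, 14, 11, 10, 7, 4, 1, 5, 2, 8, 6, 12, 17, 3, 13, 9
Reachable nodes: 17 of 20 total.

17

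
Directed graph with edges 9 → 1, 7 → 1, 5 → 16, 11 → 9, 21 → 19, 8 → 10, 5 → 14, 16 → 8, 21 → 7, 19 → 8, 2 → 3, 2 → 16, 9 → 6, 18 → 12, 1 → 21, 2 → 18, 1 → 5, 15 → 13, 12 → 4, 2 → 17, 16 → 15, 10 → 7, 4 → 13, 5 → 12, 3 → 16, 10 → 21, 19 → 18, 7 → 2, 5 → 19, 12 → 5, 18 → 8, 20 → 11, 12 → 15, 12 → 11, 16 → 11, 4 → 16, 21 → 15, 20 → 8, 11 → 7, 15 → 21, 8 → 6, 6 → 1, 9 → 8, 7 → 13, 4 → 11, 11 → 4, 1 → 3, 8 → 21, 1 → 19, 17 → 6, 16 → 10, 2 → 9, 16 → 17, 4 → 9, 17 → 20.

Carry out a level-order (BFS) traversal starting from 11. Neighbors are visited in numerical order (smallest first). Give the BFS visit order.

Visit 11; enqueue 4, 7, 9 → queue [4, 7, 9]
Visit 4; enqueue 13, 16 → queue [7, 9, 13, 16]
Visit 7; enqueue 1, 2 → queue [9, 13, 16, 1, 2]
Visit 9; enqueue 6, 8 → queue [13, 16, 1, 2, 6, 8]
Visit 13 → queue [16, 1, 2, 6, 8]
Visit 16; enqueue 10, 15, 17 → queue [1, 2, 6, 8, 10, 15, 17]
Visit 1; enqueue 3, 5, 19, 21 → queue [2, 6, 8, 10, 15, 17, 3, 5, 19, 21]
Visit 2; enqueue 18 → queue [6, 8, 10, 15, 17, 3, 5, 19, 21, 18]
Visit 6 → queue [8, 10, 15, 17, 3, 5, 19, 21, 18]
Visit 8 → queue [10, 15, 17, 3, 5, 19, 21, 18]
Visit 10 → queue [15, 17, 3, 5, 19, 21, 18]
Visit 15 → queue [17, 3, 5, 19, 21, 18]
Visit 17; enqueue 20 → queue [3, 5, 19, 21, 18, 20]
Visit 3 → queue [5, 19, 21, 18, 20]
Visit 5; enqueue 12, 14 → queue [19, 21, 18, 20, 12, 14]
Visit 19 → queue [21, 18, 20, 12, 14]
Visit 21 → queue [18, 20, 12, 14]
Visit 18 → queue [20, 12, 14]
Visit 20 → queue [12, 14]
Visit 12 → queue [14]
Visit 14 → queue []

11, 4, 7, 9, 13, 16, 1, 2, 6, 8, 10, 15, 17, 3, 5, 19, 21, 18, 20, 12, 14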